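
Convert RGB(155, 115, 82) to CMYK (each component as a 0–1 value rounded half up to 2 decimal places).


R'=155/255≈0.6078, G'=115/255≈0.4510, B'=82/255≈0.3216
K = 1 - max(R',G',B') = 1 - 155/255 = 100/255 = 0.39215… → 0.39
(1-R'-K)/(1-K) simplifies to (max-R)/max with max = 155:
C = (155-155)/155 = 0/155 = 0 → 0.00
M = (155-115)/155 = 40/155 = 0.25806… → 0.26
Y = (155-82)/155 = 73/155 = 0.47096… → 0.47
= CMYK(0.00, 0.26, 0.47, 0.39)


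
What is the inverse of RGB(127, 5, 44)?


Invert: (255-R, 255-G, 255-B)
R: 255-127 = 128
G: 255-5 = 250
B: 255-44 = 211
= RGB(128, 250, 211)


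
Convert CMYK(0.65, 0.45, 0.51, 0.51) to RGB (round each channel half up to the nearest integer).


R = 255 × (1-C) × (1-K) = 255 × 0.35 × 0.49 = 43.7325 → 44
G = 255 × (1-M) × (1-K) = 255 × 0.55 × 0.49 = 68.7225 → 69
B = 255 × (1-Y) × (1-K) = 255 × 0.49 × 0.49 = 61.2255 → 61
= RGB(44, 69, 61)


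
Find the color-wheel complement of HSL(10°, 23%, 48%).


Complement = opposite side of color wheel = hue + 180°
H' = (10 + 180) mod 360 = 190°
S and L unchanged.
= HSL(190°, 23%, 48%)


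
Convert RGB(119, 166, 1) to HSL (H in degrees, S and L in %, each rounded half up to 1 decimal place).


Normalize: R'=119/255≈0.4667, G'=166/255≈0.6510, B'=1/255≈0.0039
Max=166/255, Min=1/255, Δ=Max-Min=165/255
L = (Max+Min)/2 = (166+1)/510 = 167/510 = 0.32745… → L = 32.7%
L ≤ 0.5 → S = Δ/(Max+Min) = 165/(166+1) = 165/167 = 0.98802… → S = 98.8%
(the 1/255 factors cancel in S and H, so raw channel differences can be used)
Max is G' → H = 60 × ((B-R)/Δ + 2) = 60 × ((1-119)/165 + 2)
  -118/165 + 2 = -0.7151… + 2 = 1.2848…
  H = 60 × 1.2848… = 77.090…° → H = 77.1°
= HSL(77.1°, 98.8%, 32.7%)


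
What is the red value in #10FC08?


Color: #10FC08
R = 10 = 16
G = FC = 252
B = 08 = 8
Red = 16


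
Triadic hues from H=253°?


Triadic: equally spaced at 120° intervals
H1 = 253°
H2 = (253 + 120) mod 360 = 13°
H3 = (253 + 240) mod 360 = 133°
Triadic = 253°, 13°, 133°


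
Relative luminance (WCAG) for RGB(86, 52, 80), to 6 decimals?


Linearize each channel (sRGB transfer function): c = v/255; c_lin = c/12.92 if c ≤ 0.04045, else ((c+0.055)/1.055)^2.4
  R: 86/255 ≈ 0.337255 > 0.04045 → ((0.337255+0.055)/1.055)^2.4 ≈ 0.093059
  G: 52/255 ≈ 0.203922 > 0.04045 → ((0.203922+0.055)/1.055)^2.4 ≈ 0.034340
  B: 80/255 ≈ 0.313725 > 0.04045 → ((0.313725+0.055)/1.055)^2.4 ≈ 0.080220
R_lin = 0.093059, G_lin = 0.034340, B_lin = 0.080220
L = 0.2126×R + 0.7152×G + 0.0722×B
L = 0.2126×0.093059 + 0.7152×0.034340 + 0.0722×0.080220
L ≈ 0.050136


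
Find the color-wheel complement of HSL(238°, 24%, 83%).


Complement = opposite side of color wheel = hue + 180°
H' = (238 + 180) mod 360 = 58°
S and L unchanged.
= HSL(58°, 24%, 83%)


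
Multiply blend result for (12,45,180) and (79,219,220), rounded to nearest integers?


Multiply: C = A×B/255, rounded to nearest integer
R: 12×79/255 = 948/255 ≈ 3.718 → 4
G: 45×219/255 = 9855/255 ≈ 38.647 → 39
B: 180×220/255 = 39600/255 ≈ 155.294 → 155
= RGB(4, 39, 155)


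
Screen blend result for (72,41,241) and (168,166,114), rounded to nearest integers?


Screen: C = 255 - (255-A)×(255-B)/255, rounded to nearest integer
R: 255 - (255-72)×(255-168)/255 = 255 - 15921/255 ≈ 255 - 62.435 = 192.565 → 193
G: 255 - (255-41)×(255-166)/255 = 255 - 19046/255 ≈ 255 - 74.690 = 180.310 → 180
B: 255 - (255-241)×(255-114)/255 = 255 - 1974/255 ≈ 255 - 7.741 = 247.259 → 247
= RGB(193, 180, 247)


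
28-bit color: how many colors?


Colors = 2^bits = 2^28
= 268,435,456 colors


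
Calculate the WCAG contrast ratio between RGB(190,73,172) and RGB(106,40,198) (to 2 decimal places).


Linearize each sRGB channel c=v/255: c/12.92 if c ≤ 0.04045 else ((c+0.055)/1.055)^2.4
L = 0.2126×R_lin + 0.7152×G_lin + 0.0722×B_lin
Color 1 (190,73,172):
  R=190: 190/255≈0.7451 > 0.04045 → ((0.7451+0.055)/1.055)^2.4 ≈ 0.51492
  G=73: 73/255≈0.2863 > 0.04045 → ((0.2863+0.055)/1.055)^2.4 ≈ 0.06663
  B=172: 172/255≈0.6745 > 0.04045 → ((0.6745+0.055)/1.055)^2.4 ≈ 0.41254
  L1 = 0.2126×0.51492 + 0.7152×0.06663 + 0.0722×0.41254 ≈ 0.18691
Color 2 (106,40,198):
  R=106: 106/255≈0.4157 > 0.04045 → ((0.4157+0.055)/1.055)^2.4 ≈ 0.14413
  G=40: 40/255≈0.1569 > 0.04045 → ((0.1569+0.055)/1.055)^2.4 ≈ 0.02122
  B=198: 198/255≈0.7765 > 0.04045 → ((0.7765+0.055)/1.055)^2.4 ≈ 0.56471
  L2 = 0.2126×0.14413 + 0.7152×0.02122 + 0.0722×0.56471 ≈ 0.08659
Lighter = 0.18691, Darker = 0.08659
Ratio = (L_lighter + 0.05) / (L_darker + 0.05)
Ratio = (0.18691 + 0.05) / (0.08659 + 0.05) = 0.23691 / 0.13659 ≈ 1.7344
Ratio ≈ 1.73:1


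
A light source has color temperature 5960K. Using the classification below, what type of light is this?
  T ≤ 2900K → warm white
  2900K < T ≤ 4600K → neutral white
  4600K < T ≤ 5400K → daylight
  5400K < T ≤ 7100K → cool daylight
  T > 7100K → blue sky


Temperature: 5960K
5400K < 5960K ≤ 7100K → cool daylight
Classification: cool daylight


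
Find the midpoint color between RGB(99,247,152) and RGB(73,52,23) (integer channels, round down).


Midpoint: each channel = ⌊(C₁+C₂)/2⌋
R: ⌊(99+73)/2⌋ = 86
G: ⌊(247+52)/2⌋ = 149
B: ⌊(152+23)/2⌋ = 87
= RGB(86, 149, 87)


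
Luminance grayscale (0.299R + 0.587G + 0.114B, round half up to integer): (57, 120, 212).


Gray = 0.299×R + 0.587×G + 0.114×B
Gray = 0.299×57 + 0.587×120 + 0.114×212
Gray = 17.043 + 70.440 + 24.168
Gray = 111.651 → round half up → 112
Gray = 112


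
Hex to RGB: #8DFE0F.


8D → 141 (R)
FE → 254 (G)
0F → 15 (B)
= RGB(141, 254, 15)


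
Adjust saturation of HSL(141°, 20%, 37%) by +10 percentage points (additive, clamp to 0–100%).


Original S = 20%
Adjustment = +10 percentage points
New S = 20 + (10) = 30
Clamp to [0, 100] → 30
= HSL(141°, 30%, 37%)


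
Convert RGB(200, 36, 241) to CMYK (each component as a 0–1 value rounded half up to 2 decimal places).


R'=200/255≈0.7843, G'=36/255≈0.1412, B'=241/255≈0.9451
K = 1 - max(R',G',B') = 1 - 241/255 = 14/255 = 0.05490… → 0.05
(1-R'-K)/(1-K) simplifies to (max-R)/max with max = 241:
C = (241-200)/241 = 41/241 = 0.17012… → 0.17
M = (241-36)/241 = 205/241 = 0.85062… → 0.85
Y = (241-241)/241 = 0/241 = 0 → 0.00
= CMYK(0.17, 0.85, 0.00, 0.05)


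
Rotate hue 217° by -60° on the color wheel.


New hue = (H + rotation) mod 360
New hue = (217 -60) mod 360
= 157 mod 360
= 157°


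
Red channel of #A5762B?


Color: #A5762B
R = A5 = 165
G = 76 = 118
B = 2B = 43
Red = 165


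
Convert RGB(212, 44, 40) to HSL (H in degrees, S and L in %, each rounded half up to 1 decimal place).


Normalize: R'=212/255≈0.8314, G'=44/255≈0.1725, B'=40/255≈0.1569
Max=212/255, Min=40/255, Δ=Max-Min=172/255
L = (Max+Min)/2 = (212+40)/510 = 252/510 = 0.49411… → L = 49.4%
L ≤ 0.5 → S = Δ/(Max+Min) = 172/(212+40) = 172/252 = 0.68253… → S = 68.3%
(the 1/255 factors cancel in S and H, so raw channel differences can be used)
Max is R' → H = 60 × (((G-B)/Δ) mod 6) = 60 × (((44-40)/172) mod 6)
  4/172 = 0.0232…
  H = 60 × 0.0232… = 1.395…° → H = 1.4°
= HSL(1.4°, 68.3%, 49.4%)


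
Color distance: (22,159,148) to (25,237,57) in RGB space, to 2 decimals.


d = √[(R₁-R₂)² + (G₁-G₂)² + (B₁-B₂)²]
d = √[(22-25)² + (159-237)² + (148-57)²]
d = √[9 + 6084 + 8281]
d = √14374
d ≈ 119.89


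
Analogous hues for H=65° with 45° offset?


Base hue: 65°
Left analog: (65 - 45) mod 360 = 20°
Right analog: (65 + 45) mod 360 = 110°
Analogous hues = 20° and 110°


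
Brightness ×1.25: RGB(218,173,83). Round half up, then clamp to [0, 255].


Multiply each channel by 1.25, round half up, clamp to [0, 255]
R: 218×1.25 = 272.5 → round → 273 → clamp → 255
G: 173×1.25 = 216.25 → round → 216
B: 83×1.25 = 103.75 → round → 104
= RGB(255, 216, 104)


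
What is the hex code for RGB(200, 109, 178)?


R = 200 → C8 (hex)
G = 109 → 6D (hex)
B = 178 → B2 (hex)
Hex = #C86DB2


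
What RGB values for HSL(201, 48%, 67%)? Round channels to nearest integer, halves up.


H=201°, S=0.48, L=0.67
C = (1-|2L-1|)×S = (1-|0.34|)×0.48 = 0.3168
H' = H/60 = 201/60 ≈ 3.3500; X = C×(1-|H' mod 2 - 1|) = 0.20592
m = L - C/2 = 0.67 - 0.1584 = 0.5116
Sector ⌊H'⌋ = 3 → (R',G',B') = (0.0, 0.20592, 0.3168)
RGB = ((R'+m)×255, (G'+m)×255, (B'+m)×255) = (130.458, 182.9676, 211.242)
Round half up → RGB(130, 183, 211)


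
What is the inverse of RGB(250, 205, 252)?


Invert: (255-R, 255-G, 255-B)
R: 255-250 = 5
G: 255-205 = 50
B: 255-252 = 3
= RGB(5, 50, 3)


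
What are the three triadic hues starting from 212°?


Triadic: equally spaced at 120° intervals
H1 = 212°
H2 = (212 + 120) mod 360 = 332°
H3 = (212 + 240) mod 360 = 92°
Triadic = 212°, 332°, 92°


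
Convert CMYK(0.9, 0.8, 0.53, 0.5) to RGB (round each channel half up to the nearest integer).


R = 255 × (1-C) × (1-K) = 255 × 0.10 × 0.50 = 12.75 → 13
G = 255 × (1-M) × (1-K) = 255 × 0.20 × 0.50 = 25.5 → 26
B = 255 × (1-Y) × (1-K) = 255 × 0.47 × 0.50 = 59.925 → 60
= RGB(13, 26, 60)


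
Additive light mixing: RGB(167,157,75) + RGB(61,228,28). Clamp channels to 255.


Additive: each channel = min(255, C₁+C₂)
R: 167+61 = 228 → 228
G: 157+228 = 385 → 255
B: 75+28 = 103 → 103
= RGB(228, 255, 103)


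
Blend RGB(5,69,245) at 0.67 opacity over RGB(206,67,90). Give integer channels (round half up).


C = α×F + (1-α)×B, with 1-α = 0.33
R: 0.67×5 + 0.33×206 = 3.35 + 67.98 = 71.33 → 71
G: 0.67×69 + 0.33×67 = 46.23 + 22.11 = 68.34 → 68
B: 0.67×245 + 0.33×90 = 164.15 + 29.70 = 193.85 → 194
= RGB(71, 68, 194)


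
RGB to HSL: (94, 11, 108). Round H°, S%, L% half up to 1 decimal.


Normalize: R'=94/255≈0.3686, G'=11/255≈0.0431, B'=108/255≈0.4235
Max=108/255, Min=11/255, Δ=Max-Min=97/255
L = (Max+Min)/2 = (108+11)/510 = 119/510 = 0.23333… → L = 23.3%
L ≤ 0.5 → S = Δ/(Max+Min) = 97/(108+11) = 97/119 = 0.81512… → S = 81.5%
(the 1/255 factors cancel in S and H, so raw channel differences can be used)
Max is B' → H = 60 × ((R-G)/Δ + 4) = 60 × ((94-11)/97 + 4)
  83/97 + 4 = 0.8556… + 4 = 4.8556…
  H = 60 × 4.8556… = 291.340…° → H = 291.3°
= HSL(291.3°, 81.5%, 23.3%)


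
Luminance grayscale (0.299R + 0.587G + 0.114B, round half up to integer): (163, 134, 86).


Gray = 0.299×R + 0.587×G + 0.114×B
Gray = 0.299×163 + 0.587×134 + 0.114×86
Gray = 48.737 + 78.658 + 9.804
Gray = 137.199 → round half up → 137
Gray = 137


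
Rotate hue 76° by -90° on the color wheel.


New hue = (H + rotation) mod 360
New hue = (76 -90) mod 360
= -14 mod 360
= 346°


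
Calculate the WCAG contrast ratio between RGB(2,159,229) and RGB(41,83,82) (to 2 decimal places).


Linearize each sRGB channel c=v/255: c/12.92 if c ≤ 0.04045 else ((c+0.055)/1.055)^2.4
L = 0.2126×R_lin + 0.7152×G_lin + 0.0722×B_lin
Color 1 (2,159,229):
  R=2: 2/255≈0.0078 ≤ 0.04045 → 0.0078/12.92 ≈ 0.00061
  G=159: 159/255≈0.6235 > 0.04045 → ((0.6235+0.055)/1.055)^2.4 ≈ 0.34670
  B=229: 229/255≈0.8980 > 0.04045 → ((0.8980+0.055)/1.055)^2.4 ≈ 0.78354
  L1 = 0.2126×0.00061 + 0.7152×0.34670 + 0.0722×0.78354 ≈ 0.30466
Color 2 (41,83,82):
  R=41: 41/255≈0.1608 > 0.04045 → ((0.1608+0.055)/1.055)^2.4 ≈ 0.02217
  G=83: 83/255≈0.3255 > 0.04045 → ((0.3255+0.055)/1.055)^2.4 ≈ 0.08650
  B=82: 82/255≈0.3216 > 0.04045 → ((0.3216+0.055)/1.055)^2.4 ≈ 0.08438
  L2 = 0.2126×0.02217 + 0.7152×0.08650 + 0.0722×0.08438 ≈ 0.07267
Lighter = 0.30466, Darker = 0.07267
Ratio = (L_lighter + 0.05) / (L_darker + 0.05)
Ratio = (0.30466 + 0.05) / (0.07267 + 0.05) = 0.35466 / 0.12267 ≈ 2.8912
Ratio ≈ 2.89:1


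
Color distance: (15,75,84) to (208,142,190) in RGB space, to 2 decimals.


d = √[(R₁-R₂)² + (G₁-G₂)² + (B₁-B₂)²]
d = √[(15-208)² + (75-142)² + (84-190)²]
d = √[37249 + 4489 + 11236]
d = √52974
d ≈ 230.16


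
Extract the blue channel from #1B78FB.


Color: #1B78FB
R = 1B = 27
G = 78 = 120
B = FB = 251
Blue = 251


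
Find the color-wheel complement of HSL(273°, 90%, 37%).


Complement = opposite side of color wheel = hue + 180°
H' = (273 + 180) mod 360 = 93°
S and L unchanged.
= HSL(93°, 90%, 37%)


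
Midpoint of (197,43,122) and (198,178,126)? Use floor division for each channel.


Midpoint: each channel = ⌊(C₁+C₂)/2⌋
R: ⌊(197+198)/2⌋ = 197
G: ⌊(43+178)/2⌋ = 110
B: ⌊(122+126)/2⌋ = 124
= RGB(197, 110, 124)


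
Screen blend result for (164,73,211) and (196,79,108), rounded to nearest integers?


Screen: C = 255 - (255-A)×(255-B)/255, rounded to nearest integer
R: 255 - (255-164)×(255-196)/255 = 255 - 5369/255 ≈ 255 - 21.055 = 233.945 → 234
G: 255 - (255-73)×(255-79)/255 = 255 - 32032/255 ≈ 255 - 125.616 = 129.384 → 129
B: 255 - (255-211)×(255-108)/255 = 255 - 6468/255 ≈ 255 - 25.365 = 229.635 → 230
= RGB(234, 129, 230)


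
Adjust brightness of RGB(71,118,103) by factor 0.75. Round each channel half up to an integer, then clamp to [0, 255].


Multiply each channel by 0.75, round half up, clamp to [0, 255]
R: 71×0.75 = 53.25 → round → 53
G: 118×0.75 = 88.5 → round → 89
B: 103×0.75 = 77.25 → round → 77
= RGB(53, 89, 77)


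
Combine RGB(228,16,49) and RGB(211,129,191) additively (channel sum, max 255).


Additive: each channel = min(255, C₁+C₂)
R: 228+211 = 439 → 255
G: 16+129 = 145 → 145
B: 49+191 = 240 → 240
= RGB(255, 145, 240)


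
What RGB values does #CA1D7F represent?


CA → 202 (R)
1D → 29 (G)
7F → 127 (B)
= RGB(202, 29, 127)


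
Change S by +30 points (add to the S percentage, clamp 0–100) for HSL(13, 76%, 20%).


Original S = 76%
Adjustment = +30 percentage points
New S = 76 + (30) = 106
Clamp to [0, 100] → 100
= HSL(13°, 100%, 20%)


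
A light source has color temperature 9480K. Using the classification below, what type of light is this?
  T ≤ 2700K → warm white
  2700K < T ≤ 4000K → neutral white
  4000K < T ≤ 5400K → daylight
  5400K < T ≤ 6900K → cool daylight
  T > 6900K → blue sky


Temperature: 9480K
9480K > 6900K → blue sky
Classification: blue sky


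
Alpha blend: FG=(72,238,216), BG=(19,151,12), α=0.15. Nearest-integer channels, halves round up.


C = α×F + (1-α)×B, with 1-α = 0.85
R: 0.15×72 + 0.85×19 = 10.80 + 16.15 = 26.95 → 27
G: 0.15×238 + 0.85×151 = 35.70 + 128.35 = 164.05 → 164
B: 0.15×216 + 0.85×12 = 32.40 + 10.20 = 42.60 → 43
= RGB(27, 164, 43)


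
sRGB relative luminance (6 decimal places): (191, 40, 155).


Linearize each channel (sRGB transfer function): c = v/255; c_lin = c/12.92 if c ≤ 0.04045, else ((c+0.055)/1.055)^2.4
  R: 191/255 ≈ 0.749020 > 0.04045 → ((0.749020+0.055)/1.055)^2.4 ≈ 0.520996
  G: 40/255 ≈ 0.156863 > 0.04045 → ((0.156863+0.055)/1.055)^2.4 ≈ 0.021219
  B: 155/255 ≈ 0.607843 > 0.04045 → ((0.607843+0.055)/1.055)^2.4 ≈ 0.327778
R_lin = 0.520996, G_lin = 0.021219, B_lin = 0.327778
L = 0.2126×R + 0.7152×G + 0.0722×B
L = 0.2126×0.520996 + 0.7152×0.021219 + 0.0722×0.327778
L ≈ 0.149605


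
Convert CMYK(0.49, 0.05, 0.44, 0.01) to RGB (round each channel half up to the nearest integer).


R = 255 × (1-C) × (1-K) = 255 × 0.51 × 0.99 = 128.7495 → 129
G = 255 × (1-M) × (1-K) = 255 × 0.95 × 0.99 = 239.8275 → 240
B = 255 × (1-Y) × (1-K) = 255 × 0.56 × 0.99 = 141.372 → 141
= RGB(129, 240, 141)


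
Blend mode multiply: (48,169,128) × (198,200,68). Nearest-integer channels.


Multiply: C = A×B/255, rounded to nearest integer
R: 48×198/255 = 9504/255 ≈ 37.271 → 37
G: 169×200/255 = 33800/255 ≈ 132.549 → 133
B: 128×68/255 = 8704/255 ≈ 34.133 → 34
= RGB(37, 133, 34)


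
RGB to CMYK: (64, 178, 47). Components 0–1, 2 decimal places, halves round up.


R'=64/255≈0.2510, G'=178/255≈0.6980, B'=47/255≈0.1843
K = 1 - max(R',G',B') = 1 - 178/255 = 77/255 = 0.30196… → 0.30
(1-R'-K)/(1-K) simplifies to (max-R)/max with max = 178:
C = (178-64)/178 = 114/178 = 0.64044… → 0.64
M = (178-178)/178 = 0/178 = 0 → 0.00
Y = (178-47)/178 = 131/178 = 0.73595… → 0.74
= CMYK(0.64, 0.00, 0.74, 0.30)


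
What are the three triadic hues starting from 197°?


Triadic: equally spaced at 120° intervals
H1 = 197°
H2 = (197 + 120) mod 360 = 317°
H3 = (197 + 240) mod 360 = 77°
Triadic = 197°, 317°, 77°


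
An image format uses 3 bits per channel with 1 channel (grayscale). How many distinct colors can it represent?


Total bits = 3 bits/channel × 1 channels = 3 bits
Distinct colors = 2^3
= 8 colors


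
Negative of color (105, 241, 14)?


Invert: (255-R, 255-G, 255-B)
R: 255-105 = 150
G: 255-241 = 14
B: 255-14 = 241
= RGB(150, 14, 241)


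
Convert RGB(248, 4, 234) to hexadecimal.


R = 248 → F8 (hex)
G = 4 → 04 (hex)
B = 234 → EA (hex)
Hex = #F804EA


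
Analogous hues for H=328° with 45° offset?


Base hue: 328°
Left analog: (328 - 45) mod 360 = 283°
Right analog: (328 + 45) mod 360 = 13°
Analogous hues = 283° and 13°


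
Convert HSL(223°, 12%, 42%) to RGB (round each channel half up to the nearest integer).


H=223°, S=0.12, L=0.42
C = (1-|2L-1|)×S = (1-|-0.16|)×0.12 = 0.1008
H' = H/60 = 223/60 ≈ 3.7167; X = C×(1-|H' mod 2 - 1|) = 0.02856
m = L - C/2 = 0.42 - 0.0504 = 0.3696
Sector ⌊H'⌋ = 3 → (R',G',B') = (0.0, 0.02856, 0.1008)
RGB = ((R'+m)×255, (G'+m)×255, (B'+m)×255) = (94.248, 101.5308, 119.952)
Round half up → RGB(94, 102, 120)


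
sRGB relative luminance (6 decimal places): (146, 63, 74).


Linearize each channel (sRGB transfer function): c = v/255; c_lin = c/12.92 if c ≤ 0.04045, else ((c+0.055)/1.055)^2.4
  R: 146/255 ≈ 0.572549 > 0.04045 → ((0.572549+0.055)/1.055)^2.4 ≈ 0.287441
  G: 63/255 ≈ 0.247059 > 0.04045 → ((0.247059+0.055)/1.055)^2.4 ≈ 0.049707
  B: 74/255 ≈ 0.290196 > 0.04045 → ((0.290196+0.055)/1.055)^2.4 ≈ 0.068478
R_lin = 0.287441, G_lin = 0.049707, B_lin = 0.068478
L = 0.2126×R + 0.7152×G + 0.0722×B
L = 0.2126×0.287441 + 0.7152×0.049707 + 0.0722×0.068478
L ≈ 0.101604


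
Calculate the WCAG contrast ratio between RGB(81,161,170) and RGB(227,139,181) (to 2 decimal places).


Linearize each sRGB channel c=v/255: c/12.92 if c ≤ 0.04045 else ((c+0.055)/1.055)^2.4
L = 0.2126×R_lin + 0.7152×G_lin + 0.0722×B_lin
Color 1 (81,161,170):
  R=81: 81/255≈0.3176 > 0.04045 → ((0.3176+0.055)/1.055)^2.4 ≈ 0.08228
  G=161: 161/255≈0.6314 > 0.04045 → ((0.6314+0.055)/1.055)^2.4 ≈ 0.35640
  B=170: 170/255≈0.6667 > 0.04045 → ((0.6667+0.055)/1.055)^2.4 ≈ 0.40198
  L1 = 0.2126×0.08228 + 0.7152×0.35640 + 0.0722×0.40198 ≈ 0.30141
Color 2 (227,139,181):
  R=227: 227/255≈0.8902 > 0.04045 → ((0.8902+0.055)/1.055)^2.4 ≈ 0.76815
  G=139: 139/255≈0.5451 > 0.04045 → ((0.5451+0.055)/1.055)^2.4 ≈ 0.25818
  B=181: 181/255≈0.7098 > 0.04045 → ((0.7098+0.055)/1.055)^2.4 ≈ 0.46208
  L2 = 0.2126×0.76815 + 0.7152×0.25818 + 0.0722×0.46208 ≈ 0.38132
Lighter = 0.38132, Darker = 0.30141
Ratio = (L_lighter + 0.05) / (L_darker + 0.05)
Ratio = (0.38132 + 0.05) / (0.30141 + 0.05) = 0.43132 / 0.35141 ≈ 1.2274
Ratio ≈ 1.23:1


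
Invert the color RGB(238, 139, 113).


Invert: (255-R, 255-G, 255-B)
R: 255-238 = 17
G: 255-139 = 116
B: 255-113 = 142
= RGB(17, 116, 142)


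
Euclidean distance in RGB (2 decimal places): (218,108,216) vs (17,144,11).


d = √[(R₁-R₂)² + (G₁-G₂)² + (B₁-B₂)²]
d = √[(218-17)² + (108-144)² + (216-11)²]
d = √[40401 + 1296 + 42025]
d = √83722
d ≈ 289.35


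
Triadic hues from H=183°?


Triadic: equally spaced at 120° intervals
H1 = 183°
H2 = (183 + 120) mod 360 = 303°
H3 = (183 + 240) mod 360 = 63°
Triadic = 183°, 303°, 63°


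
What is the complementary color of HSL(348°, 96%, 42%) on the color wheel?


Complement = opposite side of color wheel = hue + 180°
H' = (348 + 180) mod 360 = 168°
S and L unchanged.
= HSL(168°, 96%, 42%)


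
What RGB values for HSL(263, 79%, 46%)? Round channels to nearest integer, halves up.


H=263°, S=0.79, L=0.46
C = (1-|2L-1|)×S = (1-|-0.08|)×0.79 = 0.7268
H' = H/60 = 263/60 ≈ 4.3833; X = C×(1-|H' mod 2 - 1|) ≈ 0.2786
m = L - C/2 = 0.46 - 0.3634 = 0.0966
Sector ⌊H'⌋ = 4 → (R',G',B') = (≈0.2786, 0.0, 0.7268)
RGB = ((R'+m)×255, (G'+m)×255, (B'+m)×255) = (95.6777, 24.633, 209.967)
Round half up → RGB(96, 25, 210)


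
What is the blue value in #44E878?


Color: #44E878
R = 44 = 68
G = E8 = 232
B = 78 = 120
Blue = 120


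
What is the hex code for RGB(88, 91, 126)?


R = 88 → 58 (hex)
G = 91 → 5B (hex)
B = 126 → 7E (hex)
Hex = #585B7E


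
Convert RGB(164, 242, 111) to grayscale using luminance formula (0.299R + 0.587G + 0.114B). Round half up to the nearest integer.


Gray = 0.299×R + 0.587×G + 0.114×B
Gray = 0.299×164 + 0.587×242 + 0.114×111
Gray = 49.036 + 142.054 + 12.654
Gray = 203.744 → round half up → 204
Gray = 204


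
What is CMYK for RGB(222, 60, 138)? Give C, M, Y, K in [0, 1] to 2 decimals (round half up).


R'=222/255≈0.8706, G'=60/255≈0.2353, B'=138/255≈0.5412
K = 1 - max(R',G',B') = 1 - 222/255 = 33/255 = 0.12941… → 0.13
(1-R'-K)/(1-K) simplifies to (max-R)/max with max = 222:
C = (222-222)/222 = 0/222 = 0 → 0.00
M = (222-60)/222 = 162/222 = 0.72972… → 0.73
Y = (222-138)/222 = 84/222 = 0.37837… → 0.38
= CMYK(0.00, 0.73, 0.38, 0.13)


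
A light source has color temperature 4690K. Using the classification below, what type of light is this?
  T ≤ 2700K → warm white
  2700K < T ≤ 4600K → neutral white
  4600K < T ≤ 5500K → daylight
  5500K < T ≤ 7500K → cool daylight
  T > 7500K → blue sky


Temperature: 4690K
4600K < 4690K ≤ 5500K → daylight
Classification: daylight


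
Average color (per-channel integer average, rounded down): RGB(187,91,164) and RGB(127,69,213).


Midpoint: each channel = ⌊(C₁+C₂)/2⌋
R: ⌊(187+127)/2⌋ = 157
G: ⌊(91+69)/2⌋ = 80
B: ⌊(164+213)/2⌋ = 188
= RGB(157, 80, 188)


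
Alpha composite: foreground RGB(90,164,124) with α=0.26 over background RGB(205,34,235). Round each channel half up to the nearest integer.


C = α×F + (1-α)×B, with 1-α = 0.74
R: 0.26×90 + 0.74×205 = 23.40 + 151.70 = 175.10 → 175
G: 0.26×164 + 0.74×34 = 42.64 + 25.16 = 67.80 → 68
B: 0.26×124 + 0.74×235 = 32.24 + 173.90 = 206.14 → 206
= RGB(175, 68, 206)


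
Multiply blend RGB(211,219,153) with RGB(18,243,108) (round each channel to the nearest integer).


Multiply: C = A×B/255, rounded to nearest integer
R: 211×18/255 = 3798/255 ≈ 14.894 → 15
G: 219×243/255 = 53217/255 ≈ 208.694 → 209
B: 153×108/255 = 16524/255 ≈ 64.800 → 65
= RGB(15, 209, 65)


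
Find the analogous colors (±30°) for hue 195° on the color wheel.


Base hue: 195°
Left analog: (195 - 30) mod 360 = 165°
Right analog: (195 + 30) mod 360 = 225°
Analogous hues = 165° and 225°


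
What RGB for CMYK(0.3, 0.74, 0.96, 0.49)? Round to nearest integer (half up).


R = 255 × (1-C) × (1-K) = 255 × 0.70 × 0.51 = 91.035 → 91
G = 255 × (1-M) × (1-K) = 255 × 0.26 × 0.51 = 33.813 → 34
B = 255 × (1-Y) × (1-K) = 255 × 0.04 × 0.51 = 5.202 → 5
= RGB(91, 34, 5)


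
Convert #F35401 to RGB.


F3 → 243 (R)
54 → 84 (G)
01 → 1 (B)
= RGB(243, 84, 1)


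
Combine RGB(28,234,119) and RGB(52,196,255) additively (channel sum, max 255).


Additive: each channel = min(255, C₁+C₂)
R: 28+52 = 80 → 80
G: 234+196 = 430 → 255
B: 119+255 = 374 → 255
= RGB(80, 255, 255)


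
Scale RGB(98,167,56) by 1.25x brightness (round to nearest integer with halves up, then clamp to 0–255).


Multiply each channel by 1.25, round half up, clamp to [0, 255]
R: 98×1.25 = 122.5 → round → 123
G: 167×1.25 = 208.75 → round → 209
B: 56×1.25 = 70
= RGB(123, 209, 70)


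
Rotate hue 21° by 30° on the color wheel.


New hue = (H + rotation) mod 360
New hue = (21 + 30) mod 360
= 51 mod 360
= 51°


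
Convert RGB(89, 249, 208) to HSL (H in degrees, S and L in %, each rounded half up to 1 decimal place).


Normalize: R'=89/255≈0.3490, G'=249/255≈0.9765, B'=208/255≈0.8157
Max=249/255, Min=89/255, Δ=Max-Min=160/255
L = (Max+Min)/2 = (249+89)/510 = 338/510 = 0.66274… → L = 66.3%
L > 0.5 → S = Δ/(2-Max-Min) = 160/(510-249-89) = 160/172 = 0.93023… → S = 93.0%
(the 1/255 factors cancel in S and H, so raw channel differences can be used)
Max is G' → H = 60 × ((B-R)/Δ + 2) = 60 × ((208-89)/160 + 2)
  119/160 + 2 = 0.7437… + 2 = 2.7437…
  H = 60 × 2.7437… = 164.625° → H = 164.6°
= HSL(164.6°, 93.0%, 66.3%)


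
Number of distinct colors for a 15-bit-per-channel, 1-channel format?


Total bits = 15 bits/channel × 1 channels = 15 bits
Distinct colors = 2^15
= 32,768 colors


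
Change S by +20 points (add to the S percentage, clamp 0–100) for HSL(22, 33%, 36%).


Original S = 33%
Adjustment = +20 percentage points
New S = 33 + (20) = 53
Clamp to [0, 100] → 53
= HSL(22°, 53%, 36%)


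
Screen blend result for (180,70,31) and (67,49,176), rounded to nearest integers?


Screen: C = 255 - (255-A)×(255-B)/255, rounded to nearest integer
R: 255 - (255-180)×(255-67)/255 = 255 - 14100/255 ≈ 255 - 55.294 = 199.706 → 200
G: 255 - (255-70)×(255-49)/255 = 255 - 38110/255 ≈ 255 - 149.451 = 105.549 → 106
B: 255 - (255-31)×(255-176)/255 = 255 - 17696/255 ≈ 255 - 69.396 = 185.604 → 186
= RGB(200, 106, 186)


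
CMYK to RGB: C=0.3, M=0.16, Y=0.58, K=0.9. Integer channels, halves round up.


R = 255 × (1-C) × (1-K) = 255 × 0.70 × 0.10 = 17.85 → 18
G = 255 × (1-M) × (1-K) = 255 × 0.84 × 0.10 = 21.42 → 21
B = 255 × (1-Y) × (1-K) = 255 × 0.42 × 0.10 = 10.71 → 11
= RGB(18, 21, 11)


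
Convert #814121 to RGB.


81 → 129 (R)
41 → 65 (G)
21 → 33 (B)
= RGB(129, 65, 33)


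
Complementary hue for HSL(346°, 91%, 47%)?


Complement = opposite side of color wheel = hue + 180°
H' = (346 + 180) mod 360 = 166°
S and L unchanged.
= HSL(166°, 91%, 47%)


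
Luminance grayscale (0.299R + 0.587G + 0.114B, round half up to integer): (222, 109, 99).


Gray = 0.299×R + 0.587×G + 0.114×B
Gray = 0.299×222 + 0.587×109 + 0.114×99
Gray = 66.378 + 63.983 + 11.286
Gray = 141.647 → round half up → 142
Gray = 142


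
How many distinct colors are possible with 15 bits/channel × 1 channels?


Total bits = 15 bits/channel × 1 channels = 15 bits
Distinct colors = 2^15
= 32,768 colors


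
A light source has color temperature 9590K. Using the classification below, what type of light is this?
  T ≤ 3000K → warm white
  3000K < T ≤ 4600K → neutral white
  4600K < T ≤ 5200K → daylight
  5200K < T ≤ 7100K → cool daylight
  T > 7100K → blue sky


Temperature: 9590K
9590K > 7100K → blue sky
Classification: blue sky


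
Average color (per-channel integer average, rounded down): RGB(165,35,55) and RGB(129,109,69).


Midpoint: each channel = ⌊(C₁+C₂)/2⌋
R: ⌊(165+129)/2⌋ = 147
G: ⌊(35+109)/2⌋ = 72
B: ⌊(55+69)/2⌋ = 62
= RGB(147, 72, 62)


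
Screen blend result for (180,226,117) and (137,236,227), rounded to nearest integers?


Screen: C = 255 - (255-A)×(255-B)/255, rounded to nearest integer
R: 255 - (255-180)×(255-137)/255 = 255 - 8850/255 ≈ 255 - 34.706 = 220.294 → 220
G: 255 - (255-226)×(255-236)/255 = 255 - 551/255 ≈ 255 - 2.161 = 252.839 → 253
B: 255 - (255-117)×(255-227)/255 = 255 - 3864/255 ≈ 255 - 15.153 = 239.847 → 240
= RGB(220, 253, 240)


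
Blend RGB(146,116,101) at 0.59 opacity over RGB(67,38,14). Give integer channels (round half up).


C = α×F + (1-α)×B, with 1-α = 0.41
R: 0.59×146 + 0.41×67 = 86.14 + 27.47 = 113.61 → 114
G: 0.59×116 + 0.41×38 = 68.44 + 15.58 = 84.02 → 84
B: 0.59×101 + 0.41×14 = 59.59 + 5.74 = 65.33 → 65
= RGB(114, 84, 65)


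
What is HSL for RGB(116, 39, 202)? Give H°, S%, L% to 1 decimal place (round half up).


Normalize: R'=116/255≈0.4549, G'=39/255≈0.1529, B'=202/255≈0.7922
Max=202/255, Min=39/255, Δ=Max-Min=163/255
L = (Max+Min)/2 = (202+39)/510 = 241/510 = 0.47254… → L = 47.3%
L ≤ 0.5 → S = Δ/(Max+Min) = 163/(202+39) = 163/241 = 0.67634… → S = 67.6%
(the 1/255 factors cancel in S and H, so raw channel differences can be used)
Max is B' → H = 60 × ((R-G)/Δ + 4) = 60 × ((116-39)/163 + 4)
  77/163 + 4 = 0.4723… + 4 = 4.4723…
  H = 60 × 4.4723… = 268.343…° → H = 268.3°
= HSL(268.3°, 67.6%, 47.3%)


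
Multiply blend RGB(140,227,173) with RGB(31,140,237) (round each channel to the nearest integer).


Multiply: C = A×B/255, rounded to nearest integer
R: 140×31/255 = 4340/255 ≈ 17.020 → 17
G: 227×140/255 = 31780/255 ≈ 124.627 → 125
B: 173×237/255 = 41001/255 ≈ 160.788 → 161
= RGB(17, 125, 161)


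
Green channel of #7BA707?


Color: #7BA707
R = 7B = 123
G = A7 = 167
B = 07 = 7
Green = 167


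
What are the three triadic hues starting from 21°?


Triadic: equally spaced at 120° intervals
H1 = 21°
H2 = (21 + 120) mod 360 = 141°
H3 = (21 + 240) mod 360 = 261°
Triadic = 21°, 141°, 261°


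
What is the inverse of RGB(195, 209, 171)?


Invert: (255-R, 255-G, 255-B)
R: 255-195 = 60
G: 255-209 = 46
B: 255-171 = 84
= RGB(60, 46, 84)


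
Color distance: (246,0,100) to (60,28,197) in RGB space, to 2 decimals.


d = √[(R₁-R₂)² + (G₁-G₂)² + (B₁-B₂)²]
d = √[(246-60)² + (0-28)² + (100-197)²]
d = √[34596 + 784 + 9409]
d = √44789
d ≈ 211.63


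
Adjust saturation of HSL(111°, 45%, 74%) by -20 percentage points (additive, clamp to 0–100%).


Original S = 45%
Adjustment = -20 percentage points
New S = 45 + (-20) = 25
Clamp to [0, 100] → 25
= HSL(111°, 25%, 74%)


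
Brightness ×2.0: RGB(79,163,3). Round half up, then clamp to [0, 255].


Multiply each channel by 2.0, round half up, clamp to [0, 255]
R: 79×2.0 = 158
G: 163×2.0 = 326 → clamp → 255
B: 3×2.0 = 6
= RGB(158, 255, 6)


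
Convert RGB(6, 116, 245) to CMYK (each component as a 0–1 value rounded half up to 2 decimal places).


R'=6/255≈0.0235, G'=116/255≈0.4549, B'=245/255≈0.9608
K = 1 - max(R',G',B') = 1 - 245/255 = 10/255 = 0.03921… → 0.04
(1-R'-K)/(1-K) simplifies to (max-R)/max with max = 245:
C = (245-6)/245 = 239/245 = 0.97551… → 0.98
M = (245-116)/245 = 129/245 = 0.52653… → 0.53
Y = (245-245)/245 = 0/245 = 0 → 0.00
= CMYK(0.98, 0.53, 0.00, 0.04)


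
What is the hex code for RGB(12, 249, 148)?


R = 12 → 0C (hex)
G = 249 → F9 (hex)
B = 148 → 94 (hex)
Hex = #0CF994


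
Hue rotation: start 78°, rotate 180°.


New hue = (H + rotation) mod 360
New hue = (78 + 180) mod 360
= 258 mod 360
= 258°


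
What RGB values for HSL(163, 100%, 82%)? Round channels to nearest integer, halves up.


H=163°, S=1.00, L=0.82
C = (1-|2L-1|)×S = (1-|0.64|)×1.00 = 0.36
H' = H/60 = 163/60 ≈ 2.7167; X = C×(1-|H' mod 2 - 1|) = 0.258
m = L - C/2 = 0.82 - 0.18 = 0.64
Sector ⌊H'⌋ = 2 → (R',G',B') = (0.0, 0.36, 0.258)
RGB = ((R'+m)×255, (G'+m)×255, (B'+m)×255) = (163.2, 255.0, 228.99)
Round half up → RGB(163, 255, 229)


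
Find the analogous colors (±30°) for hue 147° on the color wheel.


Base hue: 147°
Left analog: (147 - 30) mod 360 = 117°
Right analog: (147 + 30) mod 360 = 177°
Analogous hues = 117° and 177°


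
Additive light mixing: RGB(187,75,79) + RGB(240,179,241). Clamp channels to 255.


Additive: each channel = min(255, C₁+C₂)
R: 187+240 = 427 → 255
G: 75+179 = 254 → 254
B: 79+241 = 320 → 255
= RGB(255, 254, 255)


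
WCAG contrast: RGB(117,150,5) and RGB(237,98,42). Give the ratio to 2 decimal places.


Linearize each sRGB channel c=v/255: c/12.92 if c ≤ 0.04045 else ((c+0.055)/1.055)^2.4
L = 0.2126×R_lin + 0.7152×G_lin + 0.0722×B_lin
Color 1 (117,150,5):
  R=117: 117/255≈0.4588 > 0.04045 → ((0.4588+0.055)/1.055)^2.4 ≈ 0.17789
  G=150: 150/255≈0.5882 > 0.04045 → ((0.5882+0.055)/1.055)^2.4 ≈ 0.30499
  B=5: 5/255≈0.0196 ≤ 0.04045 → 0.0196/12.92 ≈ 0.00152
  L1 = 0.2126×0.17789 + 0.7152×0.30499 + 0.0722×0.00152 ≈ 0.25606
Color 2 (237,98,42):
  R=237: 237/255≈0.9294 > 0.04045 → ((0.9294+0.055)/1.055)^2.4 ≈ 0.84687
  G=98: 98/255≈0.3843 > 0.04045 → ((0.3843+0.055)/1.055)^2.4 ≈ 0.12214
  B=42: 42/255≈0.1647 > 0.04045 → ((0.1647+0.055)/1.055)^2.4 ≈ 0.02315
  L2 = 0.2126×0.84687 + 0.7152×0.12214 + 0.0722×0.02315 ≈ 0.26907
Lighter = 0.26907, Darker = 0.25606
Ratio = (L_lighter + 0.05) / (L_darker + 0.05)
Ratio = (0.26907 + 0.05) / (0.25606 + 0.05) = 0.31907 / 0.30606 ≈ 1.0425
Ratio ≈ 1.04:1


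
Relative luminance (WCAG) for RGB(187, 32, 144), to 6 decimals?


Linearize each channel (sRGB transfer function): c = v/255; c_lin = c/12.92 if c ≤ 0.04045, else ((c+0.055)/1.055)^2.4
  R: 187/255 ≈ 0.733333 > 0.04045 → ((0.733333+0.055)/1.055)^2.4 ≈ 0.496933
  G: 32/255 ≈ 0.125490 > 0.04045 → ((0.125490+0.055)/1.055)^2.4 ≈ 0.014444
  B: 144/255 ≈ 0.564706 > 0.04045 → ((0.564706+0.055)/1.055)^2.4 ≈ 0.278894
R_lin = 0.496933, G_lin = 0.014444, B_lin = 0.278894
L = 0.2126×R + 0.7152×G + 0.0722×B
L = 0.2126×0.496933 + 0.7152×0.014444 + 0.0722×0.278894
L ≈ 0.136114


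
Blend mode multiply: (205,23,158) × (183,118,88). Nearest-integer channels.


Multiply: C = A×B/255, rounded to nearest integer
R: 205×183/255 = 37515/255 ≈ 147.118 → 147
G: 23×118/255 = 2714/255 ≈ 10.643 → 11
B: 158×88/255 = 13904/255 ≈ 54.525 → 55
= RGB(147, 11, 55)


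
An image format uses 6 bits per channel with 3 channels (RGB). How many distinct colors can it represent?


Total bits = 6 bits/channel × 3 channels = 18 bits
Distinct colors = 2^18
= 262,144 colors


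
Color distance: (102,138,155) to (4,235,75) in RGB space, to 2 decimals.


d = √[(R₁-R₂)² + (G₁-G₂)² + (B₁-B₂)²]
d = √[(102-4)² + (138-235)² + (155-75)²]
d = √[9604 + 9409 + 6400]
d = √25413
d ≈ 159.41


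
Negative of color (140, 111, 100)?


Invert: (255-R, 255-G, 255-B)
R: 255-140 = 115
G: 255-111 = 144
B: 255-100 = 155
= RGB(115, 144, 155)


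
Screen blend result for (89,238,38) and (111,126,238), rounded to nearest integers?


Screen: C = 255 - (255-A)×(255-B)/255, rounded to nearest integer
R: 255 - (255-89)×(255-111)/255 = 255 - 23904/255 ≈ 255 - 93.741 = 161.259 → 161
G: 255 - (255-238)×(255-126)/255 = 255 - 2193/255 ≈ 255 - 8.600 = 246.400 → 246
B: 255 - (255-38)×(255-238)/255 = 255 - 3689/255 ≈ 255 - 14.467 = 240.533 → 241
= RGB(161, 246, 241)


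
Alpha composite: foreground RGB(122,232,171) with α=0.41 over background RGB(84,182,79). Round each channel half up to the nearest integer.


C = α×F + (1-α)×B, with 1-α = 0.59
R: 0.41×122 + 0.59×84 = 50.02 + 49.56 = 99.58 → 100
G: 0.41×232 + 0.59×182 = 95.12 + 107.38 = 202.50 → 203
B: 0.41×171 + 0.59×79 = 70.11 + 46.61 = 116.72 → 117
= RGB(100, 203, 117)


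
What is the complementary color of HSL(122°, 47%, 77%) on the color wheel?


Complement = opposite side of color wheel = hue + 180°
H' = (122 + 180) mod 360 = 302°
S and L unchanged.
= HSL(302°, 47%, 77%)


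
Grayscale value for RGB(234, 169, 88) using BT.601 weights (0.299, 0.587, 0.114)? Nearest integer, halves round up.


Gray = 0.299×R + 0.587×G + 0.114×B
Gray = 0.299×234 + 0.587×169 + 0.114×88
Gray = 69.966 + 99.203 + 10.032
Gray = 179.201 → round half up → 179
Gray = 179


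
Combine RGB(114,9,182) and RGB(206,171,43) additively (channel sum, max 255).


Additive: each channel = min(255, C₁+C₂)
R: 114+206 = 320 → 255
G: 9+171 = 180 → 180
B: 182+43 = 225 → 225
= RGB(255, 180, 225)


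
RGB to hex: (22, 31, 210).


R = 22 → 16 (hex)
G = 31 → 1F (hex)
B = 210 → D2 (hex)
Hex = #161FD2


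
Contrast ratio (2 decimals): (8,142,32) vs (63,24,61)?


Linearize each sRGB channel c=v/255: c/12.92 if c ≤ 0.04045 else ((c+0.055)/1.055)^2.4
L = 0.2126×R_lin + 0.7152×G_lin + 0.0722×B_lin
Color 1 (8,142,32):
  R=8: 8/255≈0.0314 ≤ 0.04045 → 0.0314/12.92 ≈ 0.00243
  G=142: 142/255≈0.5569 > 0.04045 → ((0.5569+0.055)/1.055)^2.4 ≈ 0.27050
  B=32: 32/255≈0.1255 > 0.04045 → ((0.1255+0.055)/1.055)^2.4 ≈ 0.01444
  L1 = 0.2126×0.00243 + 0.7152×0.27050 + 0.0722×0.01444 ≈ 0.19502
Color 2 (63,24,61):
  R=63: 63/255≈0.2471 > 0.04045 → ((0.2471+0.055)/1.055)^2.4 ≈ 0.04971
  G=24: 24/255≈0.0941 > 0.04045 → ((0.0941+0.055)/1.055)^2.4 ≈ 0.00913
  B=61: 61/255≈0.2392 > 0.04045 → ((0.2392+0.055)/1.055)^2.4 ≈ 0.04667
  L2 = 0.2126×0.04971 + 0.7152×0.00913 + 0.0722×0.04667 ≈ 0.02047
Lighter = 0.19502, Darker = 0.02047
Ratio = (L_lighter + 0.05) / (L_darker + 0.05)
Ratio = (0.19502 + 0.05) / (0.02047 + 0.05) = 0.24502 / 0.07047 ≈ 3.4770
Ratio ≈ 3.48:1


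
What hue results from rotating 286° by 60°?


New hue = (H + rotation) mod 360
New hue = (286 + 60) mod 360
= 346 mod 360
= 346°


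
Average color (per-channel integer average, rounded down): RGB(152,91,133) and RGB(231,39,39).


Midpoint: each channel = ⌊(C₁+C₂)/2⌋
R: ⌊(152+231)/2⌋ = 191
G: ⌊(91+39)/2⌋ = 65
B: ⌊(133+39)/2⌋ = 86
= RGB(191, 65, 86)


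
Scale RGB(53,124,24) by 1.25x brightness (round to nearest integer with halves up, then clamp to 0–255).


Multiply each channel by 1.25, round half up, clamp to [0, 255]
R: 53×1.25 = 66.25 → round → 66
G: 124×1.25 = 155
B: 24×1.25 = 30
= RGB(66, 155, 30)


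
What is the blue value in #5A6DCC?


Color: #5A6DCC
R = 5A = 90
G = 6D = 109
B = CC = 204
Blue = 204


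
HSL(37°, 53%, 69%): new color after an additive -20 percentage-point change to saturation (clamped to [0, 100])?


Original S = 53%
Adjustment = -20 percentage points
New S = 53 + (-20) = 33
Clamp to [0, 100] → 33
= HSL(37°, 33%, 69%)


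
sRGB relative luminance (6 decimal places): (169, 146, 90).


Linearize each channel (sRGB transfer function): c = v/255; c_lin = c/12.92 if c ≤ 0.04045, else ((c+0.055)/1.055)^2.4
  R: 169/255 ≈ 0.662745 > 0.04045 → ((0.662745+0.055)/1.055)^2.4 ≈ 0.396755
  G: 146/255 ≈ 0.572549 > 0.04045 → ((0.572549+0.055)/1.055)^2.4 ≈ 0.287441
  B: 90/255 ≈ 0.352941 > 0.04045 → ((0.352941+0.055)/1.055)^2.4 ≈ 0.102242
R_lin = 0.396755, G_lin = 0.287441, B_lin = 0.102242
L = 0.2126×R + 0.7152×G + 0.0722×B
L = 0.2126×0.396755 + 0.7152×0.287441 + 0.0722×0.102242
L ≈ 0.297310


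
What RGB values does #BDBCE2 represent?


BD → 189 (R)
BC → 188 (G)
E2 → 226 (B)
= RGB(189, 188, 226)


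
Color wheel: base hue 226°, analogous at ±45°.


Base hue: 226°
Left analog: (226 - 45) mod 360 = 181°
Right analog: (226 + 45) mod 360 = 271°
Analogous hues = 181° and 271°


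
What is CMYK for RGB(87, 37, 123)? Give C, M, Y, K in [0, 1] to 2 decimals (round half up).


R'=87/255≈0.3412, G'=37/255≈0.1451, B'=123/255≈0.4824
K = 1 - max(R',G',B') = 1 - 123/255 = 132/255 = 0.51764… → 0.52
(1-R'-K)/(1-K) simplifies to (max-R)/max with max = 123:
C = (123-87)/123 = 36/123 = 0.29268… → 0.29
M = (123-37)/123 = 86/123 = 0.69918… → 0.70
Y = (123-123)/123 = 0/123 = 0 → 0.00
= CMYK(0.29, 0.70, 0.00, 0.52)


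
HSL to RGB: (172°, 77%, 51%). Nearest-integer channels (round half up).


H=172°, S=0.77, L=0.51
C = (1-|2L-1|)×S = (1-|0.02|)×0.77 = 0.7546
H' = H/60 = 172/60 ≈ 2.8667; X = C×(1-|H' mod 2 - 1|) ≈ 0.6540
m = L - C/2 = 0.51 - 0.3773 = 0.1327
Sector ⌊H'⌋ = 2 → (R',G',B') = (0.0, 0.7546, ≈0.6540)
RGB = ((R'+m)×255, (G'+m)×255, (B'+m)×255) = (33.8385, 226.2615, 200.6051)
Round half up → RGB(34, 226, 201)
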